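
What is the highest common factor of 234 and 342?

234 = 2 × 3^2 × 13
342 = 2 × 3^2 × 19
gcd(234, 342) = 2 × 3^2 = 18.

18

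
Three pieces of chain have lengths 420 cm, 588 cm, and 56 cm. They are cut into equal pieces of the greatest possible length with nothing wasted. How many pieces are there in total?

Piece length = gcd(420, 588, 56).
420 = 2^2 × 3 × 5 × 7
588 = 2^2 × 3 × 7^2
56 = 2^3 × 7
gcd(420, 588, 56) = 2^2 × 7 = 28.
Total pieces = 420/28 + 588/28 + 56/28 = 15 + 21 + 2 = 38.

38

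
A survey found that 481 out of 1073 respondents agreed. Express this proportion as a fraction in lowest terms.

13/29

481 = 13 × 37
1073 = 29 × 37
gcd(481, 1073) = 37.
Divide numerator and denominator by 37: 481/1073 = 13/29.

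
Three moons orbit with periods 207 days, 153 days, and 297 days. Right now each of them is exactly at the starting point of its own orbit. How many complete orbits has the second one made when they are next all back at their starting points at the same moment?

The first common completion time is the LCM of the periods.
207 = 3^2 × 23
153 = 3^2 × 17
297 = 3^3 × 11
LCM(207, 153, 297) = 3^3 × 11 × 17 × 23 = 116127.
Orbits for period 153: 116127 / 153 = 759.

759 orbits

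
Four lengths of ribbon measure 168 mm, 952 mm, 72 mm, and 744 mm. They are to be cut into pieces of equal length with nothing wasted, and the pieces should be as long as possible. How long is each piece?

8 mm

The greatest length dividing all of 168, 952, 72, and 744 is their gcd.
168 = 2^3 × 3 × 7
952 = 2^3 × 7 × 17
72 = 2^3 × 3^2
744 = 2^3 × 3 × 31
gcd(168, 952, 72, 744) = 2^3 = 8.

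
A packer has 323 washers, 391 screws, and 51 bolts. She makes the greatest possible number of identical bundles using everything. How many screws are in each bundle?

23

Number of bundles = gcd(323, 391, 51).
323 = 17 × 19
391 = 17 × 23
51 = 3 × 17
gcd(323, 391, 51) = 17.
screws per bundle = 391 / 17 = 23.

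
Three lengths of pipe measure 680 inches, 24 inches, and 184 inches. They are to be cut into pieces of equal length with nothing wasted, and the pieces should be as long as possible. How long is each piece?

The greatest length dividing all of 680, 24, and 184 is their gcd.
680 = 2^3 × 5 × 17
24 = 2^3 × 3
184 = 2^3 × 23
gcd(680, 24, 184) = 2^3 = 8.

8 inches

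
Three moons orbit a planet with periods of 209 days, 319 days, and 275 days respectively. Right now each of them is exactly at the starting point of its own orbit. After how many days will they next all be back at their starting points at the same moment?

The first simultaneous occurrence is after LCM of the individual periods.
209 = 11 × 19
319 = 11 × 29
275 = 5^2 × 11
LCM(209, 319, 275) = 5^2 × 11 × 19 × 29 = 151525.

151525 days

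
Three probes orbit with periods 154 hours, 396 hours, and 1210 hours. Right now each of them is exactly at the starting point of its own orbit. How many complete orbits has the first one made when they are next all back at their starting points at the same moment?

All finish a whole number of cycles simultaneously at t = LCM of the periods.
154 = 2 × 7 × 11
396 = 2^2 × 3^2 × 11
1210 = 2 × 5 × 11^2
LCM(154, 396, 1210) = 2^2 × 3^2 × 5 × 7 × 11^2 = 152460.
Orbits for period 154: 152460 / 154 = 990.

990 orbits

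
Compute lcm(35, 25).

35 = 5 × 7
25 = 5^2
LCM(35, 25) = 5^2 × 7 = 175.

175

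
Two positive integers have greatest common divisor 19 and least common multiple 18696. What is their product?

For any two positive integers, gcd × lcm = product = 19 × 18696 = 355224.

355224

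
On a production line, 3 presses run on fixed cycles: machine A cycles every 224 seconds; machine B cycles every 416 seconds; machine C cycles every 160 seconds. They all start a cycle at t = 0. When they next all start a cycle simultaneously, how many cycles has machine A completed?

65 cycles

The first common completion time is the LCM of the periods.
224 = 2^5 × 7
416 = 2^5 × 13
160 = 2^5 × 5
LCM(224, 416, 160) = 2^5 × 5 × 7 × 13 = 14560.
Cycles for period 224: 14560 / 224 = 65.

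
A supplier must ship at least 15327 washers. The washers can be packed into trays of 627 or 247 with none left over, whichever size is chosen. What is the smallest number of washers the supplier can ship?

The number of washers must be a common multiple of 627 and 247, so a multiple of their LCM.
627 = 3 × 11 × 19
247 = 13 × 19
LCM(627, 247) = 3 × 11 × 13 × 19 = 8151.
Smallest multiple of 8151 that is ≥ 15327: ⌈15327/8151⌉ × 8151 = 2 × 8151 = 16302.

16302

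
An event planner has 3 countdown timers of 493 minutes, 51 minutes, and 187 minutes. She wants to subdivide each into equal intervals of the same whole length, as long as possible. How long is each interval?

17 minutes

The interval must divide each timer length; the longest such is the gcd.
493 = 17 × 29
51 = 3 × 17
187 = 11 × 17
gcd(493, 51, 187) = 17.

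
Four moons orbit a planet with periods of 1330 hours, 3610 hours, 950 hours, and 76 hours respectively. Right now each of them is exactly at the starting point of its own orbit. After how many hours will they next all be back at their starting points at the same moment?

252700 hours

They coincide at every common multiple of the periods; the first is the LCM.
1330 = 2 × 5 × 7 × 19
3610 = 2 × 5 × 19^2
950 = 2 × 5^2 × 19
76 = 2^2 × 19
LCM(1330, 3610, 950, 76) = 2^2 × 5^2 × 7 × 19^2 = 252700.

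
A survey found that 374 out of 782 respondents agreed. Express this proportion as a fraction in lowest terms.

374 = 2 × 11 × 17
782 = 2 × 17 × 23
gcd(374, 782) = 2 × 17 = 34.
Divide numerator and denominator by 34: 374/782 = 11/23.

11/23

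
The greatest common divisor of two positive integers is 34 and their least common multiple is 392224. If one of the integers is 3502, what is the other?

3808

For two integers, gcd × lcm = product, so the other is (34 × 392224) / 3502 = 13335616 / 3502 = 3808.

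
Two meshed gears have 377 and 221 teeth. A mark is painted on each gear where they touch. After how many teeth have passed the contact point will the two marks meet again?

We need the least common multiple of the intervals.
377 = 13 × 29
221 = 13 × 17
LCM(377, 221) = 13 × 17 × 29 = 6409.

6409 teeth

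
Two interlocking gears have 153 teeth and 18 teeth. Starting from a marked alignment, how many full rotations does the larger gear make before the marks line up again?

2 rotations

All finish a whole number of cycles simultaneously at t = LCM of the periods.
153 = 3^2 × 17
18 = 2 × 3^2
LCM(153, 18) = 2 × 3^2 × 17 = 306.
Rotations for period 153: 306 / 153 = 2.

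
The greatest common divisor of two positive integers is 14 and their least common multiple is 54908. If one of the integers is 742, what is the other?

1036

For two integers, gcd × lcm = product, so the other is (14 × 54908) / 742 = 768712 / 742 = 1036.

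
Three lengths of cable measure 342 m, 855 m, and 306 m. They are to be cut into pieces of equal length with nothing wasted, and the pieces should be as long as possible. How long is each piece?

The greatest length dividing all of 342, 855, and 306 is their gcd.
342 = 2 × 3^2 × 19
855 = 3^2 × 5 × 19
306 = 2 × 3^2 × 17
gcd(342, 855, 306) = 3^2 = 9.

9 m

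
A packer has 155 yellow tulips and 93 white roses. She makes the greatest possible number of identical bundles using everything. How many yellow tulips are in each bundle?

Number of bundles = gcd(155, 93).
155 = 5 × 31
93 = 3 × 31
gcd(155, 93) = 31.
yellow tulips per bundle = 155 / 31 = 5.

5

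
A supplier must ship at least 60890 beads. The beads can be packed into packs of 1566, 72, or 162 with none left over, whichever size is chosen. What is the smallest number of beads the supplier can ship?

The number of beads must be a common multiple of 1566, 72, and 162, so a multiple of their LCM.
1566 = 2 × 3^3 × 29
72 = 2^3 × 3^2
162 = 2 × 3^4
LCM(1566, 72, 162) = 2^3 × 3^4 × 29 = 18792.
Smallest multiple of 18792 that is ≥ 60890: ⌈60890/18792⌉ × 18792 = 4 × 18792 = 75168.

75168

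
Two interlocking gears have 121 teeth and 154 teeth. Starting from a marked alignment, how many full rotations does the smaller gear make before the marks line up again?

The first common completion time is the LCM of the periods.
121 = 11^2
154 = 2 × 7 × 11
LCM(121, 154) = 2 × 7 × 11^2 = 1694.
Rotations for period 121: 1694 / 121 = 14.

14 rotations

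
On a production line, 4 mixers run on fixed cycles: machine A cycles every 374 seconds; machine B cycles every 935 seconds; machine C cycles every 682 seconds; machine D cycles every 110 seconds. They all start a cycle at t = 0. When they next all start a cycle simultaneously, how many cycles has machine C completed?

85 cycles

The first common completion time is the LCM of the periods.
374 = 2 × 11 × 17
935 = 5 × 11 × 17
682 = 2 × 11 × 31
110 = 2 × 5 × 11
LCM(374, 935, 682, 110) = 2 × 5 × 11 × 17 × 31 = 57970.
Cycles for period 682: 57970 / 682 = 85.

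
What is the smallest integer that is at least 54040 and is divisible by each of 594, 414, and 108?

The integer must be a common multiple of 594, 414, and 108, so a multiple of their LCM.
594 = 2 × 3^3 × 11
414 = 2 × 3^2 × 23
108 = 2^2 × 3^3
LCM(594, 414, 108) = 2^2 × 3^3 × 11 × 23 = 27324.
Smallest multiple of 27324 that is ≥ 54040: ⌈54040/27324⌉ × 27324 = 2 × 27324 = 54648.

54648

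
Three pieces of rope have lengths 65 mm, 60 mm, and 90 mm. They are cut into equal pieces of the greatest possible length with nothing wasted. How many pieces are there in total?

43

Piece length = gcd(65, 60, 90).
65 = 5 × 13
60 = 2^2 × 3 × 5
90 = 2 × 3^2 × 5
gcd(65, 60, 90) = 5.
Total pieces = 65/5 + 60/5 + 90/5 = 13 + 12 + 18 = 43.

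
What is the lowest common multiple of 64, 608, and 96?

3648

64 = 2^6
608 = 2^5 × 19
96 = 2^5 × 3
LCM(64, 608, 96) = 2^6 × 3 × 19 = 3648.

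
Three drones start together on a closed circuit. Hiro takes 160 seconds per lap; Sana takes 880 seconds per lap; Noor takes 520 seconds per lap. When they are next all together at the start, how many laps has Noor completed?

All finish a whole number of cycles simultaneously at t = LCM of the periods.
160 = 2^5 × 5
880 = 2^4 × 5 × 11
520 = 2^3 × 5 × 13
LCM(160, 880, 520) = 2^5 × 5 × 11 × 13 = 22880.
Laps for period 520: 22880 / 520 = 44.

44 laps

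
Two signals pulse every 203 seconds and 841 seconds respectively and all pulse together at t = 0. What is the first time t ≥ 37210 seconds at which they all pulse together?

Joint pulses occur at multiples of LCM(203, 841).
203 = 7 × 29
841 = 29^2
LCM(203, 841) = 7 × 29^2 = 5887.
Smallest multiple of 5887 that is ≥ 37210: ⌈37210/5887⌉ × 5887 = 7 × 5887 = 41209.

41209 seconds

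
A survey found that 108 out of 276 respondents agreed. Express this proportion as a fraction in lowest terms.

108 = 2^2 × 3^3
276 = 2^2 × 3 × 23
gcd(108, 276) = 2^2 × 3 = 12.
Divide numerator and denominator by 12: 108/276 = 9/23.

9/23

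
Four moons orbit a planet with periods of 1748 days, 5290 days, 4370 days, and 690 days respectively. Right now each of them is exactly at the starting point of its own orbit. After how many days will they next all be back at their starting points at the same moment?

603060 days

They coincide at every common multiple of the periods; the first is the LCM.
1748 = 2^2 × 19 × 23
5290 = 2 × 5 × 23^2
4370 = 2 × 5 × 19 × 23
690 = 2 × 3 × 5 × 23
LCM(1748, 5290, 4370, 690) = 2^2 × 3 × 5 × 19 × 23^2 = 603060.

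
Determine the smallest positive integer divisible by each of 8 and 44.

8 = 2^3
44 = 2^2 × 11
LCM(8, 44) = 2^3 × 11 = 88.

88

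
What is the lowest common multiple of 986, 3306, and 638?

618222

986 = 2 × 17 × 29
3306 = 2 × 3 × 19 × 29
638 = 2 × 11 × 29
LCM(986, 3306, 638) = 2 × 3 × 11 × 17 × 19 × 29 = 618222.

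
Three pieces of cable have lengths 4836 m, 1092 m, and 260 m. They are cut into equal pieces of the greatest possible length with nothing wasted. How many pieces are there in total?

119

Piece length = gcd(4836, 1092, 260).
4836 = 2^2 × 3 × 13 × 31
1092 = 2^2 × 3 × 7 × 13
260 = 2^2 × 5 × 13
gcd(4836, 1092, 260) = 2^2 × 13 = 52.
Total pieces = 4836/52 + 1092/52 + 260/52 = 93 + 21 + 5 = 119.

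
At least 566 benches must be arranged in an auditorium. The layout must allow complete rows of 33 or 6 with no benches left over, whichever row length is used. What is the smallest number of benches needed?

The number of benches must be a common multiple of 33 and 6, so a multiple of their LCM.
33 = 3 × 11
6 = 2 × 3
LCM(33, 6) = 2 × 3 × 11 = 66.
Smallest multiple of 66 that is ≥ 566: ⌈566/66⌉ × 66 = 9 × 66 = 594.

594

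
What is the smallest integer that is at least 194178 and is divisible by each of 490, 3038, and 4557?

The integer must be a common multiple of 490, 3038, and 4557, so a multiple of their LCM.
490 = 2 × 5 × 7^2
3038 = 2 × 7^2 × 31
4557 = 3 × 7^2 × 31
LCM(490, 3038, 4557) = 2 × 3 × 5 × 7^2 × 31 = 45570.
Smallest multiple of 45570 that is ≥ 194178: ⌈194178/45570⌉ × 45570 = 5 × 45570 = 227850.

227850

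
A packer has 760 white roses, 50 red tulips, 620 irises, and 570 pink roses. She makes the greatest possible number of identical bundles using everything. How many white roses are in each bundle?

Number of bundles = gcd(760, 50, 620, 570).
760 = 2^3 × 5 × 19
50 = 2 × 5^2
620 = 2^2 × 5 × 31
570 = 2 × 3 × 5 × 19
gcd(760, 50, 620, 570) = 2 × 5 = 10.
white roses per bundle = 760 / 10 = 76.

76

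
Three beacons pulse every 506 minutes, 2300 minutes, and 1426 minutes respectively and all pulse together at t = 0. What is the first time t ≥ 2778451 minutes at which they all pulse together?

3137200 minutes

Joint pulses occur at multiples of LCM(506, 2300, 1426).
506 = 2 × 11 × 23
2300 = 2^2 × 5^2 × 23
1426 = 2 × 23 × 31
LCM(506, 2300, 1426) = 2^2 × 5^2 × 11 × 23 × 31 = 784300.
Smallest multiple of 784300 that is ≥ 2778451: ⌈2778451/784300⌉ × 784300 = 4 × 784300 = 3137200.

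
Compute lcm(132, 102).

2244

132 = 2^2 × 3 × 11
102 = 2 × 3 × 17
LCM(132, 102) = 2^2 × 3 × 11 × 17 = 2244.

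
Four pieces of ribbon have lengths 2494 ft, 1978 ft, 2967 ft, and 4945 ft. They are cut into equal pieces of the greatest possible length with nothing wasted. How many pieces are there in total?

288

Piece length = gcd(2494, 1978, 2967, 4945).
2494 = 2 × 29 × 43
1978 = 2 × 23 × 43
2967 = 3 × 23 × 43
4945 = 5 × 23 × 43
gcd(2494, 1978, 2967, 4945) = 43.
Total pieces = 2494/43 + 1978/43 + 2967/43 + 4945/43 = 58 + 46 + 69 + 115 = 288.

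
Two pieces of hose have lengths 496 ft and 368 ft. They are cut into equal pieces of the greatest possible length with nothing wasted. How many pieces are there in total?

54

Piece length = gcd(496, 368).
496 = 2^4 × 31
368 = 2^4 × 23
gcd(496, 368) = 2^4 = 16.
Total pieces = 496/16 + 368/16 = 31 + 23 = 54.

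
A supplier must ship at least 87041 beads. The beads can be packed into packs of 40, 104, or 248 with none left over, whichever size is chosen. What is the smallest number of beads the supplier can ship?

96720

The number of beads must be a common multiple of 40, 104, and 248, so a multiple of their LCM.
40 = 2^3 × 5
104 = 2^3 × 13
248 = 2^3 × 31
LCM(40, 104, 248) = 2^3 × 5 × 13 × 31 = 16120.
Smallest multiple of 16120 that is ≥ 87041: ⌈87041/16120⌉ × 16120 = 6 × 16120 = 96720.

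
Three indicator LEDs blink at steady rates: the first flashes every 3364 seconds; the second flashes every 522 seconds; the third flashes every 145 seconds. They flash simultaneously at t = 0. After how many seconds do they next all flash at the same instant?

151380 seconds

They coincide at every common multiple of the periods; the first is the LCM.
3364 = 2^2 × 29^2
522 = 2 × 3^2 × 29
145 = 5 × 29
LCM(3364, 522, 145) = 2^2 × 3^2 × 5 × 29^2 = 151380.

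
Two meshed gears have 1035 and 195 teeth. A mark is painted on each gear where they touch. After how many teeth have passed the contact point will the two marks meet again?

13455 teeth

We need the least common multiple of the intervals.
1035 = 3^2 × 5 × 23
195 = 3 × 5 × 13
LCM(1035, 195) = 3^2 × 5 × 13 × 23 = 13455.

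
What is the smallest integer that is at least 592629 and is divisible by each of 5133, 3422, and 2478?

646758

The integer must be a common multiple of 5133, 3422, and 2478, so a multiple of their LCM.
5133 = 3 × 29 × 59
3422 = 2 × 29 × 59
2478 = 2 × 3 × 7 × 59
LCM(5133, 3422, 2478) = 2 × 3 × 7 × 29 × 59 = 71862.
Smallest multiple of 71862 that is ≥ 592629: ⌈592629/71862⌉ × 71862 = 9 × 71862 = 646758.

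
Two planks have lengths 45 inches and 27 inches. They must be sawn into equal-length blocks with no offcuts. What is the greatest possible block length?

9 inches

The block length must divide every plank, so the greatest is gcd(45, 27).
45 = 3^2 × 5
27 = 3^3
gcd(45, 27) = 3^2 = 9.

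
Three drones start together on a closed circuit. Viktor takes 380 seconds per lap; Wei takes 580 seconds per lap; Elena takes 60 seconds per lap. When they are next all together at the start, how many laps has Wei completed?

All finish a whole number of cycles simultaneously at t = LCM of the periods.
380 = 2^2 × 5 × 19
580 = 2^2 × 5 × 29
60 = 2^2 × 3 × 5
LCM(380, 580, 60) = 2^2 × 3 × 5 × 19 × 29 = 33060.
Laps for period 580: 33060 / 580 = 57.

57 laps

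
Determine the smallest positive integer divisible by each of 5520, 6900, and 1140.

5520 = 2^4 × 3 × 5 × 23
6900 = 2^2 × 3 × 5^2 × 23
1140 = 2^2 × 3 × 5 × 19
LCM(5520, 6900, 1140) = 2^4 × 3 × 5^2 × 19 × 23 = 524400.

524400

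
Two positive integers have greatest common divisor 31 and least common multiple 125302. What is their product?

3884362

For any two positive integers, gcd × lcm = product = 31 × 125302 = 3884362.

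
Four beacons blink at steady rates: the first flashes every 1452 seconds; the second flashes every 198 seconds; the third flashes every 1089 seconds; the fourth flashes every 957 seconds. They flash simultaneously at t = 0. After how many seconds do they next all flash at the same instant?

They coincide at every common multiple of the periods; the first is the LCM.
1452 = 2^2 × 3 × 11^2
198 = 2 × 3^2 × 11
1089 = 3^2 × 11^2
957 = 3 × 11 × 29
LCM(1452, 198, 1089, 957) = 2^2 × 3^2 × 11^2 × 29 = 126324.

126324 seconds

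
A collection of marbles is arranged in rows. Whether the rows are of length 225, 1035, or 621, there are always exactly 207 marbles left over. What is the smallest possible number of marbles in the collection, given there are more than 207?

N − 207 must be a common multiple of 225, 1035, and 621.
225 = 3^2 × 5^2
1035 = 3^2 × 5 × 23
621 = 3^3 × 23
LCM(225, 1035, 621) = 3^3 × 5^2 × 23 = 15525.
Smallest N > 207 is LCM + 207 = 15525 + 207 = 15732.

15732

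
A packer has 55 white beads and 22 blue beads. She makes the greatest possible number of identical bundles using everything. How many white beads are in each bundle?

5

Number of bundles = gcd(55, 22).
55 = 5 × 11
22 = 2 × 11
gcd(55, 22) = 11.
white beads per bundle = 55 / 11 = 5.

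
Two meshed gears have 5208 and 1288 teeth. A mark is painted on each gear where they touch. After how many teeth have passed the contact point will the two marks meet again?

They coincide at every common multiple of the periods; the first is the LCM.
5208 = 2^3 × 3 × 7 × 31
1288 = 2^3 × 7 × 23
LCM(5208, 1288) = 2^3 × 3 × 7 × 23 × 31 = 119784.

119784 teeth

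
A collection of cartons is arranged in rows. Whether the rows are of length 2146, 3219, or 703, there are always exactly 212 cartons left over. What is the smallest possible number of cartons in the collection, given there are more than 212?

122534

N − 212 must be a common multiple of 2146, 3219, and 703.
2146 = 2 × 29 × 37
3219 = 3 × 29 × 37
703 = 19 × 37
LCM(2146, 3219, 703) = 2 × 3 × 19 × 29 × 37 = 122322.
Smallest N > 212 is LCM + 212 = 122322 + 212 = 122534.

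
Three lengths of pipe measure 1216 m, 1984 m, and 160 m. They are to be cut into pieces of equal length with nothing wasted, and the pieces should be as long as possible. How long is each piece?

The greatest length dividing all of 1216, 1984, and 160 is their gcd.
1216 = 2^6 × 19
1984 = 2^6 × 31
160 = 2^5 × 5
gcd(1216, 1984, 160) = 2^5 = 32.

32 m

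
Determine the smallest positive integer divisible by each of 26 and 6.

26 = 2 × 13
6 = 2 × 3
LCM(26, 6) = 2 × 3 × 13 = 78.

78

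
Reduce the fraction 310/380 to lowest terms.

31/38

310 = 2 × 5 × 31
380 = 2^2 × 5 × 19
gcd(310, 380) = 2 × 5 = 10.
Divide numerator and denominator by 10: 310/380 = 31/38.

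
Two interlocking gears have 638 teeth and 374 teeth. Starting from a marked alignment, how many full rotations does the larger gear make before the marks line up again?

17 rotations

All finish a whole number of cycles simultaneously at t = LCM of the periods.
638 = 2 × 11 × 29
374 = 2 × 11 × 17
LCM(638, 374) = 2 × 11 × 17 × 29 = 10846.
Rotations for period 638: 10846 / 638 = 17.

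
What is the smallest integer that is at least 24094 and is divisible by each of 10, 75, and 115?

24150

The integer must be a common multiple of 10, 75, and 115, so a multiple of their LCM.
10 = 2 × 5
75 = 3 × 5^2
115 = 5 × 23
LCM(10, 75, 115) = 2 × 3 × 5^2 × 23 = 3450.
Smallest multiple of 3450 that is ≥ 24094: ⌈24094/3450⌉ × 3450 = 7 × 3450 = 24150.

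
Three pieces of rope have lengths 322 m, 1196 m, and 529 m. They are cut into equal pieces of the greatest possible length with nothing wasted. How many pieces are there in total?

Piece length = gcd(322, 1196, 529).
322 = 2 × 7 × 23
1196 = 2^2 × 13 × 23
529 = 23^2
gcd(322, 1196, 529) = 23.
Total pieces = 322/23 + 1196/23 + 529/23 = 14 + 52 + 23 = 89.

89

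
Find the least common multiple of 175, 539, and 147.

40425

175 = 5^2 × 7
539 = 7^2 × 11
147 = 3 × 7^2
LCM(175, 539, 147) = 3 × 5^2 × 7^2 × 11 = 40425.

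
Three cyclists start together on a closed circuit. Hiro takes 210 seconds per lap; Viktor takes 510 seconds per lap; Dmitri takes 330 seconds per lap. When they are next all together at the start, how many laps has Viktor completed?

77 laps

The first common completion time is the LCM of the periods.
210 = 2 × 3 × 5 × 7
510 = 2 × 3 × 5 × 17
330 = 2 × 3 × 5 × 11
LCM(210, 510, 330) = 2 × 3 × 5 × 7 × 11 × 17 = 39270.
Laps for period 510: 39270 / 510 = 77.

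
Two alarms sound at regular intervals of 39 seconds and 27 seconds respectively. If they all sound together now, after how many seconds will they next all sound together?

The first simultaneous occurrence is after LCM of the individual periods.
39 = 3 × 13
27 = 3^3
LCM(39, 27) = 3^3 × 13 = 351.

351 seconds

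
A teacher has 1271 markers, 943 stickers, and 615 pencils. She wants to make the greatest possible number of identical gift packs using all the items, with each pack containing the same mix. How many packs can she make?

The pack count must divide each quantity, so the greatest is gcd(1271, 943, 615).
1271 = 31 × 41
943 = 23 × 41
615 = 3 × 5 × 41
gcd(1271, 943, 615) = 41.

41 packs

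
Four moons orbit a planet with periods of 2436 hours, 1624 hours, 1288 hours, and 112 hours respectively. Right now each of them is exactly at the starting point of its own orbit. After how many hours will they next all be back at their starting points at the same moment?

We need the least common multiple of the intervals.
2436 = 2^2 × 3 × 7 × 29
1624 = 2^3 × 7 × 29
1288 = 2^3 × 7 × 23
112 = 2^4 × 7
LCM(2436, 1624, 1288, 112) = 2^4 × 3 × 7 × 23 × 29 = 224112.

224112 hours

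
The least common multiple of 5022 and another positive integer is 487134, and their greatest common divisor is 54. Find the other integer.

5238

gcd × lcm = product of the two integers, so the other integer is (54 × 487134) / 5022 = 5238.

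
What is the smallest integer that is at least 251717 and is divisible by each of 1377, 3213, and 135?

289170

The integer must be a common multiple of 1377, 3213, and 135, so a multiple of their LCM.
1377 = 3^4 × 17
3213 = 3^3 × 7 × 17
135 = 3^3 × 5
LCM(1377, 3213, 135) = 3^4 × 5 × 7 × 17 = 48195.
Smallest multiple of 48195 that is ≥ 251717: ⌈251717/48195⌉ × 48195 = 6 × 48195 = 289170.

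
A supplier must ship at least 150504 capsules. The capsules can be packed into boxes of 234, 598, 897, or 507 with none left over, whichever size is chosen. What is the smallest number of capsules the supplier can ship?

209898

The number of capsules must be a common multiple of 234, 598, 897, and 507, so a multiple of their LCM.
234 = 2 × 3^2 × 13
598 = 2 × 13 × 23
897 = 3 × 13 × 23
507 = 3 × 13^2
LCM(234, 598, 897, 507) = 2 × 3^2 × 13^2 × 23 = 69966.
Smallest multiple of 69966 that is ≥ 150504: ⌈150504/69966⌉ × 69966 = 3 × 69966 = 209898.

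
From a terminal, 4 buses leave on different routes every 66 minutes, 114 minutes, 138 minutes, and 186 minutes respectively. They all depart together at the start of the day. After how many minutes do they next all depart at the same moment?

894102 minutes

The first simultaneous occurrence is after LCM of the individual periods.
66 = 2 × 3 × 11
114 = 2 × 3 × 19
138 = 2 × 3 × 23
186 = 2 × 3 × 31
LCM(66, 114, 138, 186) = 2 × 3 × 11 × 19 × 23 × 31 = 894102.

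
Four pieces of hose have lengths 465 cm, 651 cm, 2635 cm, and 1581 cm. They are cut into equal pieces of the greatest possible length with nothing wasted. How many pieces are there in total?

Piece length = gcd(465, 651, 2635, 1581).
465 = 3 × 5 × 31
651 = 3 × 7 × 31
2635 = 5 × 17 × 31
1581 = 3 × 17 × 31
gcd(465, 651, 2635, 1581) = 31.
Total pieces = 465/31 + 651/31 + 2635/31 + 1581/31 = 15 + 21 + 85 + 51 = 172.

172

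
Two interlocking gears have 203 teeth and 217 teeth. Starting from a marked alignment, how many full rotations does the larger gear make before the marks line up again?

29 rotations

They are all back at their starting positions together after one LCM of the periods.
203 = 7 × 29
217 = 7 × 31
LCM(203, 217) = 7 × 29 × 31 = 6293.
Rotations for period 217: 6293 / 217 = 29.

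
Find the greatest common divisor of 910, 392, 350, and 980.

910 = 2 × 5 × 7 × 13
392 = 2^3 × 7^2
350 = 2 × 5^2 × 7
980 = 2^2 × 5 × 7^2
gcd(910, 392, 350, 980) = 2 × 7 = 14.

14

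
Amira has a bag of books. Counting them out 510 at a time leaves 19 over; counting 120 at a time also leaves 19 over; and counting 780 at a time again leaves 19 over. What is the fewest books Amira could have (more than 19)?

26539

N − 19 must be a common multiple of 510, 120, and 780.
510 = 2 × 3 × 5 × 17
120 = 2^3 × 3 × 5
780 = 2^2 × 3 × 5 × 13
LCM(510, 120, 780) = 2^3 × 3 × 5 × 13 × 17 = 26520.
Smallest N > 19 is LCM + 19 = 26520 + 19 = 26539.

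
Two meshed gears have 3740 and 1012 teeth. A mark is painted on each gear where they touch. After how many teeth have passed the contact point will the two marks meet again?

We need the least common multiple of the intervals.
3740 = 2^2 × 5 × 11 × 17
1012 = 2^2 × 11 × 23
LCM(3740, 1012) = 2^2 × 5 × 11 × 17 × 23 = 86020.

86020 teeth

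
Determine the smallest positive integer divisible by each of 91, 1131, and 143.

91 = 7 × 13
1131 = 3 × 13 × 29
143 = 11 × 13
LCM(91, 1131, 143) = 3 × 7 × 11 × 13 × 29 = 87087.

87087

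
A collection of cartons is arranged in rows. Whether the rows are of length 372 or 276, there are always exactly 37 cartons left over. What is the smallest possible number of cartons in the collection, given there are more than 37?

8593

N − 37 must be a common multiple of 372 and 276.
372 = 2^2 × 3 × 31
276 = 2^2 × 3 × 23
LCM(372, 276) = 2^2 × 3 × 23 × 31 = 8556.
Smallest N > 37 is LCM + 37 = 8556 + 37 = 8593.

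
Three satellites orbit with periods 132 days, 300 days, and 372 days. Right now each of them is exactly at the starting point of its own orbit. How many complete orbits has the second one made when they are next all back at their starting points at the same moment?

341 orbits

The first common completion time is the LCM of the periods.
132 = 2^2 × 3 × 11
300 = 2^2 × 3 × 5^2
372 = 2^2 × 3 × 31
LCM(132, 300, 372) = 2^2 × 3 × 5^2 × 11 × 31 = 102300.
Orbits for period 300: 102300 / 300 = 341.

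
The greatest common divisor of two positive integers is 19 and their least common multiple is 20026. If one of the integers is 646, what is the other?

589

For two integers, gcd × lcm = product, so the other is (19 × 20026) / 646 = 380494 / 646 = 589.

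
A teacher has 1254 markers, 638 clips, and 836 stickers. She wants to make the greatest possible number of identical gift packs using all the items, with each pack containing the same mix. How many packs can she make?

The pack count must divide each quantity, so the greatest is gcd(1254, 638, 836).
1254 = 2 × 3 × 11 × 19
638 = 2 × 11 × 29
836 = 2^2 × 11 × 19
gcd(1254, 638, 836) = 2 × 11 = 22.

22 packs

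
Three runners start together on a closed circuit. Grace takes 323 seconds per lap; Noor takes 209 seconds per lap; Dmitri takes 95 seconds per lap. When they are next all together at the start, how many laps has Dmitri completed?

187 laps

All finish a whole number of cycles simultaneously at t = LCM of the periods.
323 = 17 × 19
209 = 11 × 19
95 = 5 × 19
LCM(323, 209, 95) = 5 × 11 × 17 × 19 = 17765.
Laps for period 95: 17765 / 95 = 187.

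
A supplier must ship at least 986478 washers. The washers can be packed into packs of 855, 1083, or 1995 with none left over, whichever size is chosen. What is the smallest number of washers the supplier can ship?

The number of washers must be a common multiple of 855, 1083, and 1995, so a multiple of their LCM.
855 = 3^2 × 5 × 19
1083 = 3 × 19^2
1995 = 3 × 5 × 7 × 19
LCM(855, 1083, 1995) = 3^2 × 5 × 7 × 19^2 = 113715.
Smallest multiple of 113715 that is ≥ 986478: ⌈986478/113715⌉ × 113715 = 9 × 113715 = 1023435.

1023435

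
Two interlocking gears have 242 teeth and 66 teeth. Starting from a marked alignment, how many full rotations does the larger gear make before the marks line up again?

They are all back at their starting positions together after one LCM of the periods.
242 = 2 × 11^2
66 = 2 × 3 × 11
LCM(242, 66) = 2 × 3 × 11^2 = 726.
Rotations for period 242: 726 / 242 = 3.

3 rotations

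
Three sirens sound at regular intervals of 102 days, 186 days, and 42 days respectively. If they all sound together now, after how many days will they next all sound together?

22134 days

The first simultaneous occurrence is after LCM of the individual periods.
102 = 2 × 3 × 17
186 = 2 × 3 × 31
42 = 2 × 3 × 7
LCM(102, 186, 42) = 2 × 3 × 7 × 17 × 31 = 22134.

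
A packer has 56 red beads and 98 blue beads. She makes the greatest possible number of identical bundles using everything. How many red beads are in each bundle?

Number of bundles = gcd(56, 98).
56 = 2^3 × 7
98 = 2 × 7^2
gcd(56, 98) = 2 × 7 = 14.
red beads per bundle = 56 / 14 = 4.

4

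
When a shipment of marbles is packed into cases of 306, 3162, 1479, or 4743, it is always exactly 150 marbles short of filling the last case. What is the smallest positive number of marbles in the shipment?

Being 150 short of a full case of size k means N ≡ −150 (mod k), i.e. N + 150 is a multiple of each size.
306 = 2 × 3^2 × 17
3162 = 2 × 3 × 17 × 31
1479 = 3 × 17 × 29
4743 = 3^2 × 17 × 31
LCM(306, 3162, 1479, 4743) = 2 × 3^2 × 17 × 29 × 31 = 275094.
Smallest positive N is 275094 − 150 = 274944.

274944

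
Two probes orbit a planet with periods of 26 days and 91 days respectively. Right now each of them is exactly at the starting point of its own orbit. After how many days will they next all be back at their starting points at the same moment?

182 days

They coincide at every common multiple of the periods; the first is the LCM.
26 = 2 × 13
91 = 7 × 13
LCM(26, 91) = 2 × 7 × 13 = 182.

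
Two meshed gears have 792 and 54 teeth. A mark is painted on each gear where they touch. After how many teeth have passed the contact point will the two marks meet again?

They coincide at every common multiple of the periods; the first is the LCM.
792 = 2^3 × 3^2 × 11
54 = 2 × 3^3
LCM(792, 54) = 2^3 × 3^3 × 11 = 2376.

2376 teeth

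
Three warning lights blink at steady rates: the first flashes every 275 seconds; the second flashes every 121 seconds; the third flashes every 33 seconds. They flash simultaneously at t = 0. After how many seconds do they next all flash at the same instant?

They coincide at every common multiple of the periods; the first is the LCM.
275 = 5^2 × 11
121 = 11^2
33 = 3 × 11
LCM(275, 121, 33) = 3 × 5^2 × 11^2 = 9075.

9075 seconds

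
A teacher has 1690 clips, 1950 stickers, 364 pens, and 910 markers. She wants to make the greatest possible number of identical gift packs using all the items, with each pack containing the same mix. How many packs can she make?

The pack count must divide each quantity, so the greatest is gcd(1690, 1950, 364, 910).
1690 = 2 × 5 × 13^2
1950 = 2 × 3 × 5^2 × 13
364 = 2^2 × 7 × 13
910 = 2 × 5 × 7 × 13
gcd(1690, 1950, 364, 910) = 2 × 13 = 26.

26 packs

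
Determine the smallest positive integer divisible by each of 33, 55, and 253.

33 = 3 × 11
55 = 5 × 11
253 = 11 × 23
LCM(33, 55, 253) = 3 × 5 × 11 × 23 = 3795.

3795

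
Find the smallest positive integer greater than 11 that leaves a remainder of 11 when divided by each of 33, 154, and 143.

N − 11 must be a common multiple of 33, 154, and 143.
33 = 3 × 11
154 = 2 × 7 × 11
143 = 11 × 13
LCM(33, 154, 143) = 2 × 3 × 7 × 11 × 13 = 6006.
Smallest N > 11 is LCM + 11 = 6006 + 11 = 6017.

6017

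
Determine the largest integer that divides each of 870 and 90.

870 = 2 × 3 × 5 × 29
90 = 2 × 3^2 × 5
gcd(870, 90) = 2 × 3 × 5 = 30.

30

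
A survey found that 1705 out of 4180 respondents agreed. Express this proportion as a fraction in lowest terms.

31/76

1705 = 5 × 11 × 31
4180 = 2^2 × 5 × 11 × 19
gcd(1705, 4180) = 5 × 11 = 55.
Divide numerator and denominator by 55: 1705/4180 = 31/76.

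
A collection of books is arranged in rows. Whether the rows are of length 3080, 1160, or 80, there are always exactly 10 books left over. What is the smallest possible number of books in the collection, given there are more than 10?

178650

N − 10 must be a common multiple of 3080, 1160, and 80.
3080 = 2^3 × 5 × 7 × 11
1160 = 2^3 × 5 × 29
80 = 2^4 × 5
LCM(3080, 1160, 80) = 2^4 × 5 × 7 × 11 × 29 = 178640.
Smallest N > 10 is LCM + 10 = 178640 + 10 = 178650.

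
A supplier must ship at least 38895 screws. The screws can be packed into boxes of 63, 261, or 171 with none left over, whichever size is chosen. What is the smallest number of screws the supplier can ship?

The number of screws must be a common multiple of 63, 261, and 171, so a multiple of their LCM.
63 = 3^2 × 7
261 = 3^2 × 29
171 = 3^2 × 19
LCM(63, 261, 171) = 3^2 × 7 × 19 × 29 = 34713.
Smallest multiple of 34713 that is ≥ 38895: ⌈38895/34713⌉ × 34713 = 2 × 34713 = 69426.

69426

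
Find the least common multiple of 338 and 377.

338 = 2 × 13^2
377 = 13 × 29
LCM(338, 377) = 2 × 13^2 × 29 = 9802.

9802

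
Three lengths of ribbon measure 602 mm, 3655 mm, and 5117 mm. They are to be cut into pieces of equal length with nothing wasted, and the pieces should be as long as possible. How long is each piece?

Each piece length must divide every original length, so the longest possible is gcd(602, 3655, 5117).
602 = 2 × 7 × 43
3655 = 5 × 17 × 43
5117 = 7 × 17 × 43
gcd(602, 3655, 5117) = 43.

43 mm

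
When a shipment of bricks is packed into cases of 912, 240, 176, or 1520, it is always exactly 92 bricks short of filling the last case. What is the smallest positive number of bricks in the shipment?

Being 92 short of a full case of size k means N ≡ −92 (mod k), i.e. N + 92 is a multiple of each size.
912 = 2^4 × 3 × 19
240 = 2^4 × 3 × 5
176 = 2^4 × 11
1520 = 2^4 × 5 × 19
LCM(912, 240, 176, 1520) = 2^4 × 3 × 5 × 11 × 19 = 50160.
Smallest positive N is 50160 − 92 = 50068.

50068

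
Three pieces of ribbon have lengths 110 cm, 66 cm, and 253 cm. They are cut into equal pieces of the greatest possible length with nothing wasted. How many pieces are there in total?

39

Piece length = gcd(110, 66, 253).
110 = 2 × 5 × 11
66 = 2 × 3 × 11
253 = 11 × 23
gcd(110, 66, 253) = 11.
Total pieces = 110/11 + 66/11 + 253/11 = 10 + 6 + 23 = 39.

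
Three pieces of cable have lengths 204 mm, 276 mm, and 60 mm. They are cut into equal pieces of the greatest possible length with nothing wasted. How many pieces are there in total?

45

Piece length = gcd(204, 276, 60).
204 = 2^2 × 3 × 17
276 = 2^2 × 3 × 23
60 = 2^2 × 3 × 5
gcd(204, 276, 60) = 2^2 × 3 = 12.
Total pieces = 204/12 + 276/12 + 60/12 = 17 + 23 + 5 = 45.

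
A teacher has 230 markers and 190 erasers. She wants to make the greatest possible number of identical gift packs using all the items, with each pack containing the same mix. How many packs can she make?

10 packs

The pack count must divide each quantity, so the greatest is gcd(230, 190).
230 = 2 × 5 × 23
190 = 2 × 5 × 19
gcd(230, 190) = 2 × 5 = 10.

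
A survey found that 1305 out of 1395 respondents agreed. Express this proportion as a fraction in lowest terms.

29/31

1305 = 3^2 × 5 × 29
1395 = 3^2 × 5 × 31
gcd(1305, 1395) = 3^2 × 5 = 45.
Divide numerator and denominator by 45: 1305/1395 = 29/31.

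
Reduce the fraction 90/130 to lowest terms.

90 = 2 × 3^2 × 5
130 = 2 × 5 × 13
gcd(90, 130) = 2 × 5 = 10.
Divide numerator and denominator by 10: 90/130 = 9/13.

9/13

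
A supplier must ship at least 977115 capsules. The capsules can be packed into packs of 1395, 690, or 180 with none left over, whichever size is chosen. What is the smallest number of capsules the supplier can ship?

The number of capsules must be a common multiple of 1395, 690, and 180, so a multiple of their LCM.
1395 = 3^2 × 5 × 31
690 = 2 × 3 × 5 × 23
180 = 2^2 × 3^2 × 5
LCM(1395, 690, 180) = 2^2 × 3^2 × 5 × 23 × 31 = 128340.
Smallest multiple of 128340 that is ≥ 977115: ⌈977115/128340⌉ × 128340 = 8 × 128340 = 1026720.

1026720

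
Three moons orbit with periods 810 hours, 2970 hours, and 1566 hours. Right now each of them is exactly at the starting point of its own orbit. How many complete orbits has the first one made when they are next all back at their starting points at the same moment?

They are all back at their starting positions together after one LCM of the periods.
810 = 2 × 3^4 × 5
2970 = 2 × 3^3 × 5 × 11
1566 = 2 × 3^3 × 29
LCM(810, 2970, 1566) = 2 × 3^4 × 5 × 11 × 29 = 258390.
Orbits for period 810: 258390 / 810 = 319.

319 orbits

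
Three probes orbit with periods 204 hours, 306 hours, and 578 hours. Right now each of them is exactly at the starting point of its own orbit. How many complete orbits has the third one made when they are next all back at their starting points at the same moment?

18 orbits

They are all back at their starting positions together after one LCM of the periods.
204 = 2^2 × 3 × 17
306 = 2 × 3^2 × 17
578 = 2 × 17^2
LCM(204, 306, 578) = 2^2 × 3^2 × 17^2 = 10404.
Orbits for period 578: 10404 / 578 = 18.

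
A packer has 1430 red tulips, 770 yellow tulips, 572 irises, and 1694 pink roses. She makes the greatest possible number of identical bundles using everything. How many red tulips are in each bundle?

65

Number of bundles = gcd(1430, 770, 572, 1694).
1430 = 2 × 5 × 11 × 13
770 = 2 × 5 × 7 × 11
572 = 2^2 × 11 × 13
1694 = 2 × 7 × 11^2
gcd(1430, 770, 572, 1694) = 2 × 11 = 22.
red tulips per bundle = 1430 / 22 = 65.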